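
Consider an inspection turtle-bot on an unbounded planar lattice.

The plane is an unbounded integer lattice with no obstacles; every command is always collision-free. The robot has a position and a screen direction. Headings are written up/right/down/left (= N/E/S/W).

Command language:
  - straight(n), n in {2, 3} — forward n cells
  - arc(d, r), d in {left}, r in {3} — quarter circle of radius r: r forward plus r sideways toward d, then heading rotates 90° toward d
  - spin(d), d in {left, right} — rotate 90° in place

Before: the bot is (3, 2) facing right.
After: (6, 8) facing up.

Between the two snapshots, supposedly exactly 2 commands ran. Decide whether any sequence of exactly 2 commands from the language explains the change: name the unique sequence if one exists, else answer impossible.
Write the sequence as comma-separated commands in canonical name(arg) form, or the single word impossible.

key: running straight(3) before arc(left, 3) would end elsewhere — order is forced
initial: (3, 2) facing right
t=1 arc(left, 3) ⇒ (6, 5) facing up
t=2 straight(3) ⇒ (6, 8) facing up
no other 2-command option fits: unique.

arc(left, 3), straight(3)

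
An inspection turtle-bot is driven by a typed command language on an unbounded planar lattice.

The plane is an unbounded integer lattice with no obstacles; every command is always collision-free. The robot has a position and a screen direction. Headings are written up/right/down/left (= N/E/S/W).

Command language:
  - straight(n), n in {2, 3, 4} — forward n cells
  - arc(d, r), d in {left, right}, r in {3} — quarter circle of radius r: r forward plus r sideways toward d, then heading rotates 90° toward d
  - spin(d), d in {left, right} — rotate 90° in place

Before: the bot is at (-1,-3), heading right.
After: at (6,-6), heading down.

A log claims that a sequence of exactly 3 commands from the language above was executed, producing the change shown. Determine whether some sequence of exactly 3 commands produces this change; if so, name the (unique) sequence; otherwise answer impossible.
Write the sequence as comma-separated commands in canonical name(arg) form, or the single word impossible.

straight(2), straight(2), arc(right, 3)

key: running arc(right, 3) before straight(2) would end elsewhere — order is forced
t0: at (-1,-3), heading right
1. straight(2) → at (1,-3), heading right
2. straight(2) → at (3,-3), heading right
3. arc(right, 3) → at (6,-6), heading down
no other 3-command option fits: unique.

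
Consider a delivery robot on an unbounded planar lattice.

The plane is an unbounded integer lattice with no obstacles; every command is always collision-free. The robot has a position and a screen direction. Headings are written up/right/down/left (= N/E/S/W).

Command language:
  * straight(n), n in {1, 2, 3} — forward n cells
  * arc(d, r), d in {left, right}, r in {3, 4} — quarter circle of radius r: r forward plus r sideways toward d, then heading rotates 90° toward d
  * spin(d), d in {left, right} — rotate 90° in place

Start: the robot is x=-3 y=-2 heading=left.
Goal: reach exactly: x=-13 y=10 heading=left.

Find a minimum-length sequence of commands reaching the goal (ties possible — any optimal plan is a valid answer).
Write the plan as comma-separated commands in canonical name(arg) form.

begin: x=-3 y=-2 heading=left
1. straight(2) → x=-5 y=-2 heading=left
2. arc(right, 4) → x=-9 y=2 heading=up
3. straight(2) → x=-9 y=4 heading=up
4. straight(2) → x=-9 y=6 heading=up
5. arc(left, 4) → x=-13 y=10 heading=left
no 4-step plan works, so 5 is optimal.

straight(2), arc(right, 4), straight(2), straight(2), arc(left, 4)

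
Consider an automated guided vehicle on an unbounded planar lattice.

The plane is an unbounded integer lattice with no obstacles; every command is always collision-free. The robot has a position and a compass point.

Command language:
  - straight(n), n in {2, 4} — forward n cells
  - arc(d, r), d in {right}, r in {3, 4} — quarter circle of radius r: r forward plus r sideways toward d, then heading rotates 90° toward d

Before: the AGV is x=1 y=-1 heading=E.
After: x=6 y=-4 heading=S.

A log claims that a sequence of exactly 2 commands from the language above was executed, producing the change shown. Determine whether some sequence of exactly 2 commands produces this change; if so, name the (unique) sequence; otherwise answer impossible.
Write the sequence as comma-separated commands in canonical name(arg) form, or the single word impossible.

straight(2), arc(right, 3)

key: order matters: swapping straight(2) and arc(right, 3) lands elsewhere
initial: x=1 y=-1 heading=E
[1] after straight(2): x=3 y=-1 heading=E
[2] after arc(right, 3): x=6 y=-4 heading=S
no other 2-command option fits: unique.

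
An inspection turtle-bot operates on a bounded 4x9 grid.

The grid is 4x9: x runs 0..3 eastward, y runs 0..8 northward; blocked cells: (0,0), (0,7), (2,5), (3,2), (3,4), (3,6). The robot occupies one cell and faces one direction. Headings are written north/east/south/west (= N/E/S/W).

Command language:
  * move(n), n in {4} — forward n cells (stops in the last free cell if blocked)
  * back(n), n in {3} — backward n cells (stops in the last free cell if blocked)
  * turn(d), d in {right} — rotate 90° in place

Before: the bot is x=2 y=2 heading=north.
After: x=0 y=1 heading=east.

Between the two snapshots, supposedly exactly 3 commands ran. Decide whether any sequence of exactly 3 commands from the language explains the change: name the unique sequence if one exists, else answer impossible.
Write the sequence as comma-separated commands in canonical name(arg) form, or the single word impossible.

impossible

every 3-command combo misses the target.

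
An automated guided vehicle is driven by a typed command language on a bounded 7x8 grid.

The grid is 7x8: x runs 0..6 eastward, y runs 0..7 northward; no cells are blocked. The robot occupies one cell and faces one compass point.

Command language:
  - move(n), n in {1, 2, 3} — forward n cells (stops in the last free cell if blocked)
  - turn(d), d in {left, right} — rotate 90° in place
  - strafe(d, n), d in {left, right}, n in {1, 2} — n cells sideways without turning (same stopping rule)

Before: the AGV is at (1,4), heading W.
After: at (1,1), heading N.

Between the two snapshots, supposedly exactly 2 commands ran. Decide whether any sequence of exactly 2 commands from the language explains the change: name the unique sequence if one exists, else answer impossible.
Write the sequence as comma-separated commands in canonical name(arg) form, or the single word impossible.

impossible

every 2-command combo misses the target.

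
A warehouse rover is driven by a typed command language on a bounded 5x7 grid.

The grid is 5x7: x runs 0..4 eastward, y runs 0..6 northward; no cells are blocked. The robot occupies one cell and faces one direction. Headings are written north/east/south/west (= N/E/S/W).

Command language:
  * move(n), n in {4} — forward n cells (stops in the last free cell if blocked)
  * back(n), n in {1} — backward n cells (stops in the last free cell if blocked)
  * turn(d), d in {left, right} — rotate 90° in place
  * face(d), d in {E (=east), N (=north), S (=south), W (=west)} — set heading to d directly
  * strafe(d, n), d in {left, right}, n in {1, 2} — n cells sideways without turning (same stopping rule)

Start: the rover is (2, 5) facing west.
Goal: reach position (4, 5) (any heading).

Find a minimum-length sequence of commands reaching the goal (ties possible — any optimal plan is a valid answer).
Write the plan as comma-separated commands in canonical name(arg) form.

from: (2, 5) facing west
[1] after face(E): (2, 5) facing east
[2] after move(4): (4, 5) facing east
nothing shorter than 2 reaches the goal.

face(E), move(4)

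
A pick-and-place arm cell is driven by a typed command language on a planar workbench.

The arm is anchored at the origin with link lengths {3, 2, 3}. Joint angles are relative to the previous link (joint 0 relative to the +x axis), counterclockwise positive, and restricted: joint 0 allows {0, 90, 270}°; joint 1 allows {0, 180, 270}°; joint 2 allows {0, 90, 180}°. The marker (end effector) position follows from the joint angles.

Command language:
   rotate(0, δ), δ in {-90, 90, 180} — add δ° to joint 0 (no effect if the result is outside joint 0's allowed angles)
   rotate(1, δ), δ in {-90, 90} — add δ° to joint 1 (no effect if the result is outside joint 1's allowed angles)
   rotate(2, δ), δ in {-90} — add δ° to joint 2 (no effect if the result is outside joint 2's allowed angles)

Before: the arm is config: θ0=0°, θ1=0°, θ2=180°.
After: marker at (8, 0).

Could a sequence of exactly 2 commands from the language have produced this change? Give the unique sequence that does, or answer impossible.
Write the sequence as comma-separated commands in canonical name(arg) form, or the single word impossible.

begin: config: θ0=0°, θ1=0°, θ2=180°
step 1 (rotate(2, -90)): config: θ0=0°, θ1=0°, θ2=90°
step 2 (rotate(2, -90)): config: θ0=0°, θ1=0°, θ2=0°
no other 2-command option fits: unique.

rotate(2, -90), rotate(2, -90)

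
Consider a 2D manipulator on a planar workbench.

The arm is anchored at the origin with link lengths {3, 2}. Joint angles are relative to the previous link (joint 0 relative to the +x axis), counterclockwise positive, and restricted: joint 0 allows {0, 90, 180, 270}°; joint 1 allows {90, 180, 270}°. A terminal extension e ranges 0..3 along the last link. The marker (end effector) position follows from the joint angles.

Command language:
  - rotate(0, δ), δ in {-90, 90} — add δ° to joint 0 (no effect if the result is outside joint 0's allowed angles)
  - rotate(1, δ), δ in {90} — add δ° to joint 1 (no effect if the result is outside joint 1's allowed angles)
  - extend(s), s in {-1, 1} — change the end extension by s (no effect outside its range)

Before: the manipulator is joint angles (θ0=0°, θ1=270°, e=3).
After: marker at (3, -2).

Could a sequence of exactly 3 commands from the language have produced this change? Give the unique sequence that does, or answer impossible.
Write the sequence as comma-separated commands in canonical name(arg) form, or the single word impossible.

extend(-1), extend(-1), extend(-1)

from: joint angles (θ0=0°, θ1=270°, e=3)
1. extend(-1) → joint angles (θ0=0°, θ1=270°, e=2)
2. extend(-1) → joint angles (θ0=0°, θ1=270°, e=1)
3. extend(-1) → joint angles (θ0=0°, θ1=270°, e=0)
all 125 alternatives checked — unique.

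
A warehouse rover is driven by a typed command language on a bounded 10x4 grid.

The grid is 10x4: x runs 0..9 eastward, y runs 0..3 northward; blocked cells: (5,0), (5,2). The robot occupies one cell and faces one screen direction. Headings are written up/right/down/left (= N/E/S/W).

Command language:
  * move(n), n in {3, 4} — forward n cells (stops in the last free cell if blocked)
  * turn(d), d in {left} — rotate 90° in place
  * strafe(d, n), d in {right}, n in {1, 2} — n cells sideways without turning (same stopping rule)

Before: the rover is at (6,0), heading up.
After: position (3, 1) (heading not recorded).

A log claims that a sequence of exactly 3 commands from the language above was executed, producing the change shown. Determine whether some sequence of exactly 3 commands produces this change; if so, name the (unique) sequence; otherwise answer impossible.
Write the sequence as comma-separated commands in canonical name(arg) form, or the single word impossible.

turn(left), strafe(right, 1), move(3)

key: running move(3) before turn(left) would end elsewhere — order is forced
initial: at (6,0), heading up
t=1 turn(left) ⇒ at (6,0), heading left
t=2 strafe(right, 1) ⇒ at (6,1), heading left
t=3 move(3) ⇒ at (3,1), heading left
all 125 alternatives checked — unique.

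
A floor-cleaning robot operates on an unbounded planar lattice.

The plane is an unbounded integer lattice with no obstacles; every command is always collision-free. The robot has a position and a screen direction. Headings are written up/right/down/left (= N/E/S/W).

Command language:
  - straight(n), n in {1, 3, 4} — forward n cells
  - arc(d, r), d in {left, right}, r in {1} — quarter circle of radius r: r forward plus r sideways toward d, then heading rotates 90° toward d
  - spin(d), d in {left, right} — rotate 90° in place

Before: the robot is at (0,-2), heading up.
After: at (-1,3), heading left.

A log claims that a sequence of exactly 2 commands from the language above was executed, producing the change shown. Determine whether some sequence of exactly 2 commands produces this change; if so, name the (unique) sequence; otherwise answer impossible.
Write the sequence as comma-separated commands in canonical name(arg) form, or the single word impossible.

key: cell and facing (now W) both changed — the 2 commands mix motion and turning
from: at (0,-2), heading up
t=1 straight(4) ⇒ at (0,2), heading up
t=2 arc(left, 1) ⇒ at (-1,3), heading left
all 49 alternatives checked — unique.

straight(4), arc(left, 1)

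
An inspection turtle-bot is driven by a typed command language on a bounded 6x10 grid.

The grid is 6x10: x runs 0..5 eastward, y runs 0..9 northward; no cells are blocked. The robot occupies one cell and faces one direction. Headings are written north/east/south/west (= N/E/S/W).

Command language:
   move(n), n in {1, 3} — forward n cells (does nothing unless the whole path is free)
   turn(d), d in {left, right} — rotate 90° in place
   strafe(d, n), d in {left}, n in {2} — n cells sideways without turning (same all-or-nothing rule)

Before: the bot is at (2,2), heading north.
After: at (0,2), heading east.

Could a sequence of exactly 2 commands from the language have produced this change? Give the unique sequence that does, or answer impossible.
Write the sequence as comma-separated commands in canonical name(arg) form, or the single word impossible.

strafe(left, 2), turn(right)

key: running turn(right) before strafe(left, 2) would end elsewhere — order is forced
from: at (2,2), heading north
[1] after strafe(left, 2): at (0,2), heading north
[2] after turn(right): at (0,2), heading east
uniquely the one of 25 2-step routes that fits.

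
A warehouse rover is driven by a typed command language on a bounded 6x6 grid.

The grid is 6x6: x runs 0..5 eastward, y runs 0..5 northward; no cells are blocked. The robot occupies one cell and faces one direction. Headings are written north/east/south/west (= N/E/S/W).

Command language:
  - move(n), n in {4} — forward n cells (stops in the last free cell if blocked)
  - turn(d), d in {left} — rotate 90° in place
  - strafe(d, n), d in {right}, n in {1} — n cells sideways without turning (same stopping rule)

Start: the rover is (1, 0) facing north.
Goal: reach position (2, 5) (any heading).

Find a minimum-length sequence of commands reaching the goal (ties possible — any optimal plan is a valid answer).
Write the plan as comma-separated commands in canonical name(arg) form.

strafe(right, 1), move(4), move(4)

begin: (1, 0) facing north
step 1 (strafe(right, 1)): (2, 0) facing north
step 2 (move(4)): (2, 4) facing north
step 3 (move(4)): (2, 5) facing north
nothing shorter than 3 reaches the goal.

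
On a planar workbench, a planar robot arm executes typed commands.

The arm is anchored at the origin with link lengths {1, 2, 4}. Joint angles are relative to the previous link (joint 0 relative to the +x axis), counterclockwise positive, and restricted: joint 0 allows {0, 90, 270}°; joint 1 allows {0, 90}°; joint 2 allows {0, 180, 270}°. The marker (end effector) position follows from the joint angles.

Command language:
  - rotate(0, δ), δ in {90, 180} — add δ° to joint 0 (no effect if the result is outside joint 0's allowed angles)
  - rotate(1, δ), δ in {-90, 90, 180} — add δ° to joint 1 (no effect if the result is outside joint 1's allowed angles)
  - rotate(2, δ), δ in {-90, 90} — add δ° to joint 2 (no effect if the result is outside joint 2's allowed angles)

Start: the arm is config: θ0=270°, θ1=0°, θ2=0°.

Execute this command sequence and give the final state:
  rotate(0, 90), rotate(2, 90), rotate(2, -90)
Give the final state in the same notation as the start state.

config: θ0=0°, θ1=0°, θ2=270°

start: config: θ0=270°, θ1=0°, θ2=0°
1. rotate(0, 90) → config: θ0=0°, θ1=0°, θ2=0°
2. rotate(2, 90) → config: θ0=0°, θ1=0°, θ2=0°
3. rotate(2, -90) → config: θ0=0°, θ1=0°, θ2=270°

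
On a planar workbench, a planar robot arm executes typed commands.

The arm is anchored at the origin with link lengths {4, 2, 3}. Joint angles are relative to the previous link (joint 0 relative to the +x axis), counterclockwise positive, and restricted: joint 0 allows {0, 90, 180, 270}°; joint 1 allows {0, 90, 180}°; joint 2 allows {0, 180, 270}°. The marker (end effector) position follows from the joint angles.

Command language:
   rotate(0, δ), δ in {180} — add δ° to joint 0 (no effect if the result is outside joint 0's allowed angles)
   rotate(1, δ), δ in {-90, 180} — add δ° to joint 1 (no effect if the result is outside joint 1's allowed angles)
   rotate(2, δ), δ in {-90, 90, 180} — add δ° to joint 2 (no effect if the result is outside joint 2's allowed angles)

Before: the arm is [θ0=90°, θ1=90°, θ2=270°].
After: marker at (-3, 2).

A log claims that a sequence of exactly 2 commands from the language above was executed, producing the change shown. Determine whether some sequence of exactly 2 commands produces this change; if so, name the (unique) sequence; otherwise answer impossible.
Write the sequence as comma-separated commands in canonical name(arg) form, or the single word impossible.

rotate(1, -90), rotate(1, 180)

key: order matters: swapping rotate(1, -90) and rotate(1, 180) lands elsewhere
initial: [θ0=90°, θ1=90°, θ2=270°]
[1] after rotate(1, -90): [θ0=90°, θ1=0°, θ2=270°]
[2] after rotate(1, 180): [θ0=90°, θ1=180°, θ2=270°]
no rival 2-sequence matches.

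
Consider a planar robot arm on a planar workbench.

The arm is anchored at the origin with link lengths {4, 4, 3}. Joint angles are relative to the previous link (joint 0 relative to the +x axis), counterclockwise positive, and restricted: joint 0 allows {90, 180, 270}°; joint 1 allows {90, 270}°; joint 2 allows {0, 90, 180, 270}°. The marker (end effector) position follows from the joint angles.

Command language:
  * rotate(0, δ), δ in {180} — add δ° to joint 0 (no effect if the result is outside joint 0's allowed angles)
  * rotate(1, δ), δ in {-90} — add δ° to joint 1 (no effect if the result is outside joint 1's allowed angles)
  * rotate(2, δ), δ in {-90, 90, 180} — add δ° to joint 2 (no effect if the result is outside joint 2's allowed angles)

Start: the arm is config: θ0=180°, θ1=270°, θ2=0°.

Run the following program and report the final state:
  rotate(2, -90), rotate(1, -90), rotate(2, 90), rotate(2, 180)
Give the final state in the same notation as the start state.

t0: config: θ0=180°, θ1=270°, θ2=0°
step 1 (rotate(2, -90)): config: θ0=180°, θ1=270°, θ2=270°
step 2 (rotate(1, -90)): config: θ0=180°, θ1=270°, θ2=270°
step 3 (rotate(2, 90)): config: θ0=180°, θ1=270°, θ2=0°
step 4 (rotate(2, 180)): config: θ0=180°, θ1=270°, θ2=180°

config: θ0=180°, θ1=270°, θ2=180°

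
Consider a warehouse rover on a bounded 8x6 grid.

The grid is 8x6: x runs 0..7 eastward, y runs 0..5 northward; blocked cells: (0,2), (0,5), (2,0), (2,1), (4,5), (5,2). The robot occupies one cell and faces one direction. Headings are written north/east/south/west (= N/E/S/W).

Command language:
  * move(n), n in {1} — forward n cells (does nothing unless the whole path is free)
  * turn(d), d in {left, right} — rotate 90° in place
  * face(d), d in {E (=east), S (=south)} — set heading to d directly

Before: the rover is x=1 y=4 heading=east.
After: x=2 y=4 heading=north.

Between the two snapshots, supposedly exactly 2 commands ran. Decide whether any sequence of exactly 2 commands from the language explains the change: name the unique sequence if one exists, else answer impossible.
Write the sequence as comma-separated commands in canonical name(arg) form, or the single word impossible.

key: running turn(left) before move(1) would end elsewhere — order is forced
initial: x=1 y=4 heading=east
step 1 (move(1)): x=2 y=4 heading=east
step 2 (turn(left)): x=2 y=4 heading=north
no rival 2-sequence matches.

move(1), turn(left)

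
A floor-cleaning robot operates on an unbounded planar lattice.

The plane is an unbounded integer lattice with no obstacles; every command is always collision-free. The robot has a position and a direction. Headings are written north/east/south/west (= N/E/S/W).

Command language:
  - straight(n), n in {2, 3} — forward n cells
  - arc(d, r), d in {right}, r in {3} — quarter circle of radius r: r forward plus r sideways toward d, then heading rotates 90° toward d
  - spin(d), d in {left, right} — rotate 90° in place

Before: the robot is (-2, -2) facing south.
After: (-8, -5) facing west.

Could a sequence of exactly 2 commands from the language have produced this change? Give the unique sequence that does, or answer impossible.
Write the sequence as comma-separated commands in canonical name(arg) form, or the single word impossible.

key: cell and facing (now W) both changed — the 2 commands mix motion and turning
from: (-2, -2) facing south
[1] after arc(right, 3): (-5, -5) facing west
[2] after straight(3): (-8, -5) facing west
all 25 alternatives checked — unique.

arc(right, 3), straight(3)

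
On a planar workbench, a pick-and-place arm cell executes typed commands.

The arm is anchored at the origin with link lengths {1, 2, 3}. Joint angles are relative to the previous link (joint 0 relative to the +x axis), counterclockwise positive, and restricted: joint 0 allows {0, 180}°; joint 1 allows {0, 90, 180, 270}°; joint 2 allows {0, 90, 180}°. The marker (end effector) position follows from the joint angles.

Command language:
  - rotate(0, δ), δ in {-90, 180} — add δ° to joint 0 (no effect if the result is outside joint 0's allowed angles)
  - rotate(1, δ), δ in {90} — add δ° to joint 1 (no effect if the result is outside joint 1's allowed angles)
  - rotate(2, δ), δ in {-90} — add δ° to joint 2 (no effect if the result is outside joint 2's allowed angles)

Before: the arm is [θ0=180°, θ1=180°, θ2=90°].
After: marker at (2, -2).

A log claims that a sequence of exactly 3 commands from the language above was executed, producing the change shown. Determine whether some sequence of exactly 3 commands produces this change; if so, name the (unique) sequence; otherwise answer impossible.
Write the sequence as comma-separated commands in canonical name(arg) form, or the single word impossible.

initial: [θ0=180°, θ1=180°, θ2=90°]
step 1 (rotate(1, 90)): [θ0=180°, θ1=270°, θ2=90°]
step 2 (rotate(1, 90)): [θ0=180°, θ1=0°, θ2=90°]
step 3 (rotate(1, 90)): [θ0=180°, θ1=90°, θ2=90°]
all 64 alternatives checked — unique.

rotate(1, 90), rotate(1, 90), rotate(1, 90)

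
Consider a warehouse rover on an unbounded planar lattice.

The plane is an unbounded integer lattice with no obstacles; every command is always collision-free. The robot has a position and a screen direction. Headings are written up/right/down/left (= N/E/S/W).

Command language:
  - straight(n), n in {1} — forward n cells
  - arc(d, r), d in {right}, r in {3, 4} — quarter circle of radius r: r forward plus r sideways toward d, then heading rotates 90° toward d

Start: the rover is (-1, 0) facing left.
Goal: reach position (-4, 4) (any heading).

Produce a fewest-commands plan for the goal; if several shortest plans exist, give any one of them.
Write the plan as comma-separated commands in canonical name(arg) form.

start: (-1, 0) facing left
t=1 arc(right, 3) ⇒ (-4, 3) facing up
t=2 straight(1) ⇒ (-4, 4) facing up
minimal: 2 command(s), checked below 2.

arc(right, 3), straight(1)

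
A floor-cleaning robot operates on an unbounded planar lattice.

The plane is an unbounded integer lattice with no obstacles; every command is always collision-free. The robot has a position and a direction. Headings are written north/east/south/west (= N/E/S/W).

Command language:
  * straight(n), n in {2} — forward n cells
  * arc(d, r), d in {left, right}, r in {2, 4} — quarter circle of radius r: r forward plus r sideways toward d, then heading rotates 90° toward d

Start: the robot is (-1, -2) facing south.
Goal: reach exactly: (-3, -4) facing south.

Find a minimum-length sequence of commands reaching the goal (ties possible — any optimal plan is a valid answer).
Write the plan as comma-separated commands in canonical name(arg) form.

from: (-1, -2) facing south
step 1 (arc(left, 2)): (1, -4) facing east
step 2 (arc(left, 2)): (3, -2) facing north
step 3 (arc(left, 2)): (1, 0) facing west
step 4 (arc(left, 4)): (-3, -4) facing south
nothing shorter than 4 reaches the goal.

arc(left, 2), arc(left, 2), arc(left, 2), arc(left, 4)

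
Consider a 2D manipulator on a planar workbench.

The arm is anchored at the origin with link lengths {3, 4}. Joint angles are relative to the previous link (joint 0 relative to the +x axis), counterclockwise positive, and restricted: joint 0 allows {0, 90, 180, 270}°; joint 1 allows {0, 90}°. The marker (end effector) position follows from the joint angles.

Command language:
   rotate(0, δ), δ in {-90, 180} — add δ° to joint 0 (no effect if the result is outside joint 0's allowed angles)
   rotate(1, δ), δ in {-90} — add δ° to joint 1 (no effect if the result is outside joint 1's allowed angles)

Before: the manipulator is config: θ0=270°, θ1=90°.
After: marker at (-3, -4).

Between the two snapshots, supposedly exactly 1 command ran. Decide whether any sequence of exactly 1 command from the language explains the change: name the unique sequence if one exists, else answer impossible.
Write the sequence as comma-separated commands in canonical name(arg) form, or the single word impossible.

rotate(0, -90)

t0: config: θ0=270°, θ1=90°
t=1 rotate(0, -90) ⇒ config: θ0=180°, θ1=90°
no other 1-command option fits: unique.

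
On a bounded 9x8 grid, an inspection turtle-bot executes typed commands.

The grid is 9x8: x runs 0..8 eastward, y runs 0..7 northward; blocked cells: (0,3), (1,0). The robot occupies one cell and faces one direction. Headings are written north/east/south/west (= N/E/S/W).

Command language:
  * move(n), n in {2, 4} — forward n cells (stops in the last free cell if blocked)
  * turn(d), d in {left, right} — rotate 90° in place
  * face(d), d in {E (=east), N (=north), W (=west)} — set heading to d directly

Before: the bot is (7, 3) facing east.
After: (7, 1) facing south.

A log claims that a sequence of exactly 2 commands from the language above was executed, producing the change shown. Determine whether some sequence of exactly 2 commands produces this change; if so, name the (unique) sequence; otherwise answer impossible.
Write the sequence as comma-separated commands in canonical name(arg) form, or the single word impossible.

turn(right), move(2)

key: running move(2) before turn(right) would end elsewhere — order is forced
initial: (7, 3) facing east
t=1 turn(right) ⇒ (7, 3) facing south
t=2 move(2) ⇒ (7, 1) facing south
all 49 alternatives checked — unique.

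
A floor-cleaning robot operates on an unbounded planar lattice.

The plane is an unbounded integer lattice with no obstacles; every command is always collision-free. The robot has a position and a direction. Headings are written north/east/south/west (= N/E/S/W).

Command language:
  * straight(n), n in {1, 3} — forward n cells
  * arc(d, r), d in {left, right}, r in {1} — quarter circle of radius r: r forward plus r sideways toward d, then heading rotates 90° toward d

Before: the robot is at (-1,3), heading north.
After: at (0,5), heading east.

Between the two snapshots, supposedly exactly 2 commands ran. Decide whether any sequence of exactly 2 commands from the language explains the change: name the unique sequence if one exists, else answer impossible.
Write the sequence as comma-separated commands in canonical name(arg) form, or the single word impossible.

straight(1), arc(right, 1)

key: position moved to (0,5) AND the heading swung to E — translation plus rotation needed
initial: at (-1,3), heading north
1. straight(1) → at (-1,4), heading north
2. arc(right, 1) → at (0,5), heading east
no other 2-command option fits: unique.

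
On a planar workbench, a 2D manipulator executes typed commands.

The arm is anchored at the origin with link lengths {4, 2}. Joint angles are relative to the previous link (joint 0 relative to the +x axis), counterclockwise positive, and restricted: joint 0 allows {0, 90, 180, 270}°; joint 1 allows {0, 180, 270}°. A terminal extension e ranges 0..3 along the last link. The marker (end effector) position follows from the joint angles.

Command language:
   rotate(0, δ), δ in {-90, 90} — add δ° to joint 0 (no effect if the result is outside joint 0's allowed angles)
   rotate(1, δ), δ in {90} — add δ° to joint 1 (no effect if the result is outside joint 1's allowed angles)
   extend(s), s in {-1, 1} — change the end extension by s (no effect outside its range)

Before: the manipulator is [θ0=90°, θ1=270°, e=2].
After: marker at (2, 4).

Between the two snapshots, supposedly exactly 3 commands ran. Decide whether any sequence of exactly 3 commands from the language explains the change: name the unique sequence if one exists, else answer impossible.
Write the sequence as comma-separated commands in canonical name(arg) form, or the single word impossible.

extend(-1), extend(-1), extend(-1)

begin: [θ0=90°, θ1=270°, e=2]
t=1 extend(-1) ⇒ [θ0=90°, θ1=270°, e=1]
t=2 extend(-1) ⇒ [θ0=90°, θ1=270°, e=0]
t=3 extend(-1) ⇒ [θ0=90°, θ1=270°, e=0]
no rival 3-sequence matches.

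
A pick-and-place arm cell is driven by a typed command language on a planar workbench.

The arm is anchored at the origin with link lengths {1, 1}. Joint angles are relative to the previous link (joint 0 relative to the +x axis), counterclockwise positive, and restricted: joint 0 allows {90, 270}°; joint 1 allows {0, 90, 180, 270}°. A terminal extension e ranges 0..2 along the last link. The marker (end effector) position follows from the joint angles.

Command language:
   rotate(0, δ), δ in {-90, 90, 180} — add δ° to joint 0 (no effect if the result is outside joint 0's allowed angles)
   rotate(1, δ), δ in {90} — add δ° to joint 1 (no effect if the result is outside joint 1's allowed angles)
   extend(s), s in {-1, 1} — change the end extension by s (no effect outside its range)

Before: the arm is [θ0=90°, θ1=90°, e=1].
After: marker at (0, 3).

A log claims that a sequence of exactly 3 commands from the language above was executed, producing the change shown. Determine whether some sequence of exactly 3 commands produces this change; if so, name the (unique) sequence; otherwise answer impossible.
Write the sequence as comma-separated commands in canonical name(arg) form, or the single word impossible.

initial: [θ0=90°, θ1=90°, e=1]
1. rotate(1, 90) → [θ0=90°, θ1=180°, e=1]
2. rotate(1, 90) → [θ0=90°, θ1=270°, e=1]
3. rotate(1, 90) → [θ0=90°, θ1=0°, e=1]
uniquely the one of 216 3-step routes that fits.

rotate(1, 90), rotate(1, 90), rotate(1, 90)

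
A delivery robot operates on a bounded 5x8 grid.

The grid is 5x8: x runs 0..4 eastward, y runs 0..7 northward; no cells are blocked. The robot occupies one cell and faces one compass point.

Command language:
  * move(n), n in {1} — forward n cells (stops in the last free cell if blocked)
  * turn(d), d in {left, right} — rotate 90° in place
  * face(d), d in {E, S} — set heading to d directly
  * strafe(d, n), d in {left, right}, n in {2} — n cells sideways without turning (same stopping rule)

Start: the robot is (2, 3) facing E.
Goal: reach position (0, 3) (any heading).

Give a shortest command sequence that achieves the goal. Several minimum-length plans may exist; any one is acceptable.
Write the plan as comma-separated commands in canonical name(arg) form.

turn(left), strafe(left, 2)

begin: (2, 3) facing E
[1] after turn(left): (2, 3) facing N
[2] after strafe(left, 2): (0, 3) facing N
nothing shorter than 2 reaches the goal.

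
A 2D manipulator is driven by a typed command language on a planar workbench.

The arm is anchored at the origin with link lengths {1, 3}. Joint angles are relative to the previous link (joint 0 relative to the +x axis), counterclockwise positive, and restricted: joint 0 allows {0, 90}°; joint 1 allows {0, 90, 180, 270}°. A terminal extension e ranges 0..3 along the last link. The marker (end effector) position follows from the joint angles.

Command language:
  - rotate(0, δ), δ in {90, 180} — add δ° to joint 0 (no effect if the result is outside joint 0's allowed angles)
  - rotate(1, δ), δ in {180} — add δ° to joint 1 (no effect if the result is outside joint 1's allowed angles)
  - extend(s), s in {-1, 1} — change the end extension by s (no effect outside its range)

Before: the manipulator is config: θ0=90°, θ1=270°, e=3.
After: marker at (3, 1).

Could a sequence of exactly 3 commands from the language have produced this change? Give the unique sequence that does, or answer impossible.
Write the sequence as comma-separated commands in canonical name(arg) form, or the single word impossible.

initial: config: θ0=90°, θ1=270°, e=3
1. extend(-1) → config: θ0=90°, θ1=270°, e=2
2. extend(-1) → config: θ0=90°, θ1=270°, e=1
3. extend(-1) → config: θ0=90°, θ1=270°, e=0
no rival 3-sequence matches.

extend(-1), extend(-1), extend(-1)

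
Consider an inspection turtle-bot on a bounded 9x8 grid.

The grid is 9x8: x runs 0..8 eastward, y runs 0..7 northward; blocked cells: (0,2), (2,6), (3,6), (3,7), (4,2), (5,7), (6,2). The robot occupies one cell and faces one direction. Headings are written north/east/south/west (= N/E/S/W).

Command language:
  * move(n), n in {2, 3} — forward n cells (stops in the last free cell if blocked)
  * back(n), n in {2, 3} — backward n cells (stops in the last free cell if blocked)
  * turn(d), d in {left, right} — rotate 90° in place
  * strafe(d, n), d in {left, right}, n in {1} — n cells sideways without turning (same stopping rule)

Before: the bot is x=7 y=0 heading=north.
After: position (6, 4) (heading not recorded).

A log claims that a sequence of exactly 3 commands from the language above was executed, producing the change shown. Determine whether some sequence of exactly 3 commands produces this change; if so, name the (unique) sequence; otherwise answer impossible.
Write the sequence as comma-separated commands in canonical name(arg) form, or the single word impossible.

move(2), move(2), strafe(left, 1)

key: running strafe(left, 1) before move(2) would end elsewhere — order is forced
initial: x=7 y=0 heading=north
step 1 (move(2)): x=7 y=2 heading=north
step 2 (move(2)): x=7 y=4 heading=north
step 3 (strafe(left, 1)): x=6 y=4 heading=north
no rival 3-sequence matches.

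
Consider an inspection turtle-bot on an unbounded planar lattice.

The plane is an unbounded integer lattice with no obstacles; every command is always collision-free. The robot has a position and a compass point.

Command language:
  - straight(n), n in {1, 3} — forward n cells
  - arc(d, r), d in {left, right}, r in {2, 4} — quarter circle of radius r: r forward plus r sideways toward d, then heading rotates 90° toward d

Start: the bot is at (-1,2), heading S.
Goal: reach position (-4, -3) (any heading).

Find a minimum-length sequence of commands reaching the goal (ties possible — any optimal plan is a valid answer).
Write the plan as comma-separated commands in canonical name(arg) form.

straight(3), arc(right, 2), straight(1)

t0: at (-1,2), heading S
[1] after straight(3): at (-1,-1), heading S
[2] after arc(right, 2): at (-3,-3), heading W
[3] after straight(1): at (-4,-3), heading W
minimal: 3 command(s), checked below 3.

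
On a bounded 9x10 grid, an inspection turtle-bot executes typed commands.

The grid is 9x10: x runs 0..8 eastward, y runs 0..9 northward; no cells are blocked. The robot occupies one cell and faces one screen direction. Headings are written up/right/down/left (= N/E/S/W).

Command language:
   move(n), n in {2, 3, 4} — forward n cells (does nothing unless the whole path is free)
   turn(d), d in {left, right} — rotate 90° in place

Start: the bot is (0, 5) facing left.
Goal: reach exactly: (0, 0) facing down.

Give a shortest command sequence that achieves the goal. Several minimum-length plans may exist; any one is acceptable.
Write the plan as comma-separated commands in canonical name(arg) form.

begin: (0, 5) facing left
step 1 (turn(left)): (0, 5) facing down
step 2 (move(2)): (0, 3) facing down
step 3 (move(3)): (0, 0) facing down
minimal: 3 command(s), checked below 3.

turn(left), move(2), move(3)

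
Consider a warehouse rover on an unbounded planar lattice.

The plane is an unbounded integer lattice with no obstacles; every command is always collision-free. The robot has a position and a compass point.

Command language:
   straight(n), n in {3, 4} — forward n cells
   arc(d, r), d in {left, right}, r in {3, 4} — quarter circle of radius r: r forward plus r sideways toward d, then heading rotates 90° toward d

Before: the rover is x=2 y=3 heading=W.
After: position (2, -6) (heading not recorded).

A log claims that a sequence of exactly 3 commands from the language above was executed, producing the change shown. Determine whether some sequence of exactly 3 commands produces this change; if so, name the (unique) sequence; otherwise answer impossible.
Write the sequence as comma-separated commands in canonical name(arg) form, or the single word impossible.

begin: x=2 y=3 heading=W
1. arc(left, 3) → x=-1 y=0 heading=S
2. straight(3) → x=-1 y=-3 heading=S
3. arc(left, 3) → x=2 y=-6 heading=E
no rival 3-sequence matches.

arc(left, 3), straight(3), arc(left, 3)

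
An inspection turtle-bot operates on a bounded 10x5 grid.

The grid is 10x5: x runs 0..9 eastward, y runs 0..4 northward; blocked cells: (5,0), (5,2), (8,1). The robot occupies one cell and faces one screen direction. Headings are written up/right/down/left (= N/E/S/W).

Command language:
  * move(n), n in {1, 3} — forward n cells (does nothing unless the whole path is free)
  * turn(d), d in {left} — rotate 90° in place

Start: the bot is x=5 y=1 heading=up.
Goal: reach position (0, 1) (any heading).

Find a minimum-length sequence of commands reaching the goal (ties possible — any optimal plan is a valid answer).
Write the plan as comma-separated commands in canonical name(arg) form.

turn(left), move(1), move(1), move(3)

initial: x=5 y=1 heading=up
[1] after turn(left): x=5 y=1 heading=left
[2] after move(1): x=4 y=1 heading=left
[3] after move(1): x=3 y=1 heading=left
[4] after move(3): x=0 y=1 heading=left
no 3-step plan works, so 4 is optimal.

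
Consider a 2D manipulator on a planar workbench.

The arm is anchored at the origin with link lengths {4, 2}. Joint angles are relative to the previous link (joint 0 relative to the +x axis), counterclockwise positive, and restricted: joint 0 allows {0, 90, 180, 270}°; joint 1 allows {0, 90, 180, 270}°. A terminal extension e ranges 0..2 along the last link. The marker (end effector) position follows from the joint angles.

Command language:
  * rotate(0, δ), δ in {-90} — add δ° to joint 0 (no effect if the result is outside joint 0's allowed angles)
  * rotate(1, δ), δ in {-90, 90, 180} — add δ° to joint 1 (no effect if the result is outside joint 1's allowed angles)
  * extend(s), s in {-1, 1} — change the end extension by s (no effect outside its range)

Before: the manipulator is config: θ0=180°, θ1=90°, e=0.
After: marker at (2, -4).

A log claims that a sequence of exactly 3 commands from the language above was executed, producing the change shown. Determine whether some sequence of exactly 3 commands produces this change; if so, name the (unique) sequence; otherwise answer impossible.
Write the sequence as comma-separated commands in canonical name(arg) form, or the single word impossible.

start: config: θ0=180°, θ1=90°, e=0
t=1 rotate(0, -90) ⇒ config: θ0=90°, θ1=90°, e=0
t=2 rotate(0, -90) ⇒ config: θ0=0°, θ1=90°, e=0
t=3 rotate(0, -90) ⇒ config: θ0=270°, θ1=90°, e=0
all 216 alternatives checked — unique.

rotate(0, -90), rotate(0, -90), rotate(0, -90)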